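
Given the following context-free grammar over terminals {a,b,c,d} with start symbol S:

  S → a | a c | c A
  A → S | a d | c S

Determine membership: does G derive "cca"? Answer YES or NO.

CNF form of G:
  S -> T0 T1 | T1 A | a
  A -> T0 T1 | T0 T2 | T1 A | T1 S | a
  T0 -> a
  T1 -> c
  T2 -> d

CYK fill:
  [0..0]={T1}  "c"  orig:{}
  [1..1]={T1}  "c"  orig:{}
  [2..2]={A,S,T0}  "a"  orig:{A,S}
  [0..1]=∅  "cc"
  [1..2]={A,S}  "ca"
  [0..2]={A,S}  "cca"

S ∈ T[0,2] ⇒ YES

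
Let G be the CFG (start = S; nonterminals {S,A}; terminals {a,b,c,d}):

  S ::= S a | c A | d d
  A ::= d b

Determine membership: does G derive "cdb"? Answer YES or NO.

Convert to CNF:
  S -> S T2 | T0 T0 | T3 A
  A -> T0 T1
  T0 -> d
  T1 -> b
  T2 -> a
  T3 -> c

CYK table (by increasing span):
  T[0,0] 'c' = {T3}  orig:{}
  T[1,1] 'd' = {T0}  orig:{}
  T[2,2] 'b' = {T1}  orig:{}
  T[0,1] 'cd' = ∅
  T[1,2] 'db' = {A}
  T[0,2] 'cdb' = {S}

S ∈ T[0,2] ⇒ YES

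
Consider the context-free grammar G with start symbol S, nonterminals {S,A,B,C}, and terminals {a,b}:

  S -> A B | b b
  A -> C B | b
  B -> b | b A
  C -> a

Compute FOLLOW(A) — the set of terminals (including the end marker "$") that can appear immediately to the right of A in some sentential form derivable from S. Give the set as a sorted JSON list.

Compute FIRST by fixpoint:
[1]
  A via A→b: +{b}
  B via B→b: +{b}
  C via C→a: +{a}
  S via S→A B: +{b}
  FIRST(S)={b}  FIRST(A)={b}  FIRST(B)={b}  FIRST(C)={a}
[2]
  A via A→C B: +{a}
  S via S→A B: +{a}
  FIRST(S)={a,b}  FIRST(A)={a,b}  FIRST(B)={b}  FIRST(C)={a}
[3] — fixpoint
  FIRST(S)={a,b}  FIRST(A)={a,b}  FIRST(B)={b}  FIRST(C)={a}

FOLLOW iteration:
seed FOLLOW(S) with $
round 1:
  A→C B: FOLLOW(C) ⊇ FIRST(B) = {b}; new: +{b}
  S→A B: FOLLOW(A) ⊇ FIRST(B) = {b}; new: +{b}
  S→A B: FOLLOW(B) ⊇ FOLLOW(S) ⊇ {$}; new: +{$}
  FOLLOW[S]={$}  FOLLOW[A]={b}  FOLLOW[B]={$}  FOLLOW[C]={b}
round 2:
  A→C B: FOLLOW(B) ⊇ FOLLOW(A) ⊇ {b}; new: +{b}
  B→b A: FOLLOW(A) ⊇ FOLLOW(B) ⊇ {$,b}; new: +{$}
  FOLLOW[S]={$}  FOLLOW[A]={$,b}  FOLLOW[B]={$,b}  FOLLOW[C]={b}
round 3: done
  FOLLOW[S]={$}  FOLLOW[A]={$,b}  FOLLOW[B]={$,b}  FOLLOW[C]={b}

FOLLOW(A) = ["$", "b"]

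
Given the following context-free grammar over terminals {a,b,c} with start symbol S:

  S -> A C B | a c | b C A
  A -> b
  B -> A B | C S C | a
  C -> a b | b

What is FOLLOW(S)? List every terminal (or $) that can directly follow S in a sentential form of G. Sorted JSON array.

Compute FIRST by fixpoint:
round 1:
  A via A→b: +{b}
  B via B→A B: +{b}
  B via B→a: +{a}
  C via C→a b: +{a}
  C via C→b: +{b}
  S via S→A C B: +{b}
  S via S→a c: +{a}
  FIRST[S]={a,b}  FIRST[A]={b}  FIRST[B]={a,b}  FIRST[C]={a,b}
round 2: done
  FIRST[S]={a,b}  FIRST[A]={b}  FIRST[B]={a,b}  FIRST[C]={a,b}

Compute FOLLOW by fixpoint:
FOLLOW(S) := {$}
pass 1:
  B→A B: FOLLOW(A) ⊇ FIRST(B) = {a,b}; new: +{a,b}
  B→C S C: FOLLOW(C) ⊇ FIRST(S) = {a,b}; new: +{a,b}
  B→C S C: FOLLOW(S) ⊇ FIRST(C) = {a,b}; new: +{a,b}
  S→A C B: FOLLOW(B) ⊇ FOLLOW(S) ⊇ {$,a,b}; new: +{$,a,b}
  S→b C A: FOLLOW(A) ⊇ FOLLOW(S) ⊇ {$,a,b}; new: +{$}
  FOLLOW[S]={$,a,b}  FOLLOW[A]={$,a,b}  FOLLOW[B]={$,a,b}  FOLLOW[C]={a,b}
pass 2:
  B→C S C: FOLLOW(C) ⊇ FOLLOW(B) ⊇ {$,a,b}; new: +{$}
  FOLLOW[S]={$,a,b}  FOLLOW[A]={$,a,b}  FOLLOW[B]={$,a,b}  FOLLOW[C]={$,a,b}
pass 3: (no change)
  FOLLOW[S]={$,a,b}  FOLLOW[A]={$,a,b}  FOLLOW[B]={$,a,b}  FOLLOW[C]={$,a,b}

FOLLOW(S) = ["$", "a", "b"]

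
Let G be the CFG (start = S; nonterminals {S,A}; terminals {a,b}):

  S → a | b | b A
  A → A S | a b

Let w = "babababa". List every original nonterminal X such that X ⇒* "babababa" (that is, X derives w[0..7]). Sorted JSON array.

CNF form of G:
  S -> T1 A | a | b
  A -> A S | T0 T1
  T0 -> a
  T1 -> b

CYK fill (cells [i..j] with 0 ≤ i ≤ j ≤ 7 only):
  [0..0]={S,T1}  "b"  orig:{S}
  [1..1]={S,T0}  "a"  orig:{S}
  [2..2]={S,T1}  "b"  orig:{S}
  [3..3]={S,T0}  "a"  orig:{S}
  [4..4]={S,T1}  "b"  orig:{S}
  [5..5]={S,T0}  "a"  orig:{S}
  [6..6]={S,T1}  "b"  orig:{S}
  [7..7]={S,T0}  "a"  orig:{S}
  [0..1]=∅  "ba"
  [1..2]={A}  "ab"
  [2..3]=∅  "ba"
  [3..4]={A}  "ab"
  [4..5]=∅  "ba"
  [5..6]={A}  "ab"
  [6..7]=∅  "ba"
  [0..2]={S}  "bab"
  [1..3]={A}  "aba"
  [2..4]={S}  "bab"
  [3..5]={A}  "aba"
  [4..6]={S}  "bab"
  [5..7]={A}  "aba"
  [0..3]={S}  "baba"
  [1..4]={A}  "abab"
  [2..5]={S}  "baba"
  [3..6]={A}  "abab"
  [4..7]={S}  "baba"
  [0..4]={S}  "babab"
  [1..5]={A}  "ababa"
  [2..6]={S}  "babab"
  [3..7]={A}  "ababa"
  [0..5]={S}  "bababa"
  [1..6]={A}  "ababab"
  [2..7]={S}  "bababa"
  [0..6]={S}  "bababab"
  [1..7]={A}  "abababa"
  [0..7]={S}  "babababa"

Original NTs in T[0,7] deriving "babababa": ["S"]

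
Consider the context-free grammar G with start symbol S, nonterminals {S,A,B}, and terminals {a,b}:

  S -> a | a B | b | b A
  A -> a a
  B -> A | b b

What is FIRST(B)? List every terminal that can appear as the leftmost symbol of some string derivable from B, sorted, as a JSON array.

FIRST sets, iterate to fixpoint:
round 1:
  A via A→a a: +{a}
  B via B→A: +{a}
  B via B→b b: +{b}
  S via S→a: +{a}
  S via S→b: +{b}
  FIRST[S]={a,b}  FIRST[A]={a}  FIRST[B]={a,b}
round 2: (stable)
  FIRST[S]={a,b}  FIRST[A]={a}  FIRST[B]={a,b}

FIRST(B) = ["a", "b"]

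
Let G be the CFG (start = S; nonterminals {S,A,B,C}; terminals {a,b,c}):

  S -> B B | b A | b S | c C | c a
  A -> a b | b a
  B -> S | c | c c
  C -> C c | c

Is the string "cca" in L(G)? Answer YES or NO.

Convert to CNF:
  S -> B B | T1 A | T1 S | T2 C | T2 T0
  A -> T0 T1 | T1 T0
  B -> B B | T1 A | T1 S | T2 C | T2 T0 | T2 T2 | c
  C -> C T2 | c
  T0 -> a
  T1 -> b
  T2 -> c

Fill CYK table bottom-up:
  cell(0,0) c: {B,C,T2}  orig:{B,C}
  cell(1,1) c: {B,C,T2}  orig:{B,C}
  cell(2,2) a: {T0}  orig:{}
  cell(0,1) cc: {B,C,S}
  cell(1,2) ca: {B,S}
  cell(0,2) cca: {B,S}

S ∈ T[0,2] ⇒ YES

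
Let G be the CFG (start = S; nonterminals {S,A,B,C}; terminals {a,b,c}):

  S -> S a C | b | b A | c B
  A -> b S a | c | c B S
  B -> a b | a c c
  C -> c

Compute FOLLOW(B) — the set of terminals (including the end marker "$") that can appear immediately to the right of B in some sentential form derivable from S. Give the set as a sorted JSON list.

FIRST iteration:
iter 1:
  A via A→b S a: +{b}
  A via A→c: +{c}
  B via B→a b: +{a}
  C via C→c: +{c}
  S via S→b: +{b}
  S via S→c B: +{c}
  S: {b,c}  A: {b,c}  B: {a}  C: {c}
iter 2: — fixpoint
  S: {b,c}  A: {b,c}  B: {a}  C: {c}

FOLLOW iteration:
FOLLOW(S) := {$}
round 1:
  A→b S a: FOLLOW(S) ⊇ FIRST(a) = {a}; new: +{a}
  A→c B S: FOLLOW(B) ⊇ FIRST(S) = {b,c}; new: +{b,c}
  S→S a C: FOLLOW(C) ⊇ FOLLOW(S) ⊇ {$,a}; new: +{$,a}
  S→b A: FOLLOW(A) ⊇ FOLLOW(S) ⊇ {$,a}; new: +{$,a}
  S→c B: FOLLOW(B) ⊇ FOLLOW(S) ⊇ {$,a}; new: +{$,a}
  FOLLOW(S)={$,a}  FOLLOW(A)={$,a}  FOLLOW(B)={$,a,b,c}  FOLLOW(C)={$,a}
round 2: done
  FOLLOW(S)={$,a}  FOLLOW(A)={$,a}  FOLLOW(B)={$,a,b,c}  FOLLOW(C)={$,a}

FOLLOW(B) = ["$", "a", "b", "c"]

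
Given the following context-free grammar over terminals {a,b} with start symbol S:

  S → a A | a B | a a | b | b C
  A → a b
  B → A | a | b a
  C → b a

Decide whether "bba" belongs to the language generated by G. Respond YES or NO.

Convert to CNF:
  S -> T0 A | T0 B | T0 T0 | T1 C | b
  A -> T0 T1
  B -> T0 T1 | T1 T0 | a
  C -> T1 T0
  T0 -> a
  T1 -> b

CYK fill:
  [0..0]={S,T1}  "b"  orig:{S}
  [1..1]={S,T1}  "b"  orig:{S}
  [2..2]={B,T0}  "a"  orig:{B}
  [0..1]=∅  "bb"
  [1..2]={B,C}  "ba"
  [0..2]={S}  "bba"

S ∈ T[0,2] ⇒ YES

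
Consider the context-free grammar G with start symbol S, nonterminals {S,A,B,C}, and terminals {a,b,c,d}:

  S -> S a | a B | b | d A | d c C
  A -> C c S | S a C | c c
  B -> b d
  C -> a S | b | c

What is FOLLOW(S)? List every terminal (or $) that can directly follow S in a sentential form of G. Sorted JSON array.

Compute FIRST by fixpoint:
pass 1:
  A via A→c c: +{c}
  B via B→b d: +{b}
  C via C→a S: +{a}
  C via C→b: +{b}
  C via C→c: +{c}
  S via S→a B: +{a}
  S via S→b: +{b}
  S via S→d A: +{d}
  FIRST(S)={a,b,d}  FIRST(A)={c}  FIRST(B)={b}  FIRST(C)={a,b,c}
pass 2:
  A via A→C c S: +{a,b}
  A via A→S a C: +{d}
  FIRST(S)={a,b,d}  FIRST(A)={a,b,c,d}  FIRST(B)={b}  FIRST(C)={a,b,c}
pass 3: (stable)
  FIRST(S)={a,b,d}  FIRST(A)={a,b,c,d}  FIRST(B)={b}  FIRST(C)={a,b,c}

FOLLOW iteration:
initialize: $ ∈ FOLLOW(S)
round 1:
  A→C c S: FOLLOW(C) ⊇ FIRST(c) = {c}; new: +{c}
  A→S a C: FOLLOW(S) ⊇ FIRST(a) = {a}; new: +{a}
  C→a S: FOLLOW(S) ⊇ FOLLOW(C) ⊇ {c}; new: +{c}
  S→a B: FOLLOW(B) ⊇ FOLLOW(S) ⊇ {$,a,c}; new: +{$,a,c}
  S→d A: FOLLOW(A) ⊇ FOLLOW(S) ⊇ {$,a,c}; new: +{$,a,c}
  S→d c C: FOLLOW(C) ⊇ FOLLOW(S) ⊇ {$,a,c}; new: +{$,a}
  FOLLOW[S]={$,a,c}  FOLLOW[A]={$,a,c}  FOLLOW[B]={$,a,c}  FOLLOW[C]={$,a,c}
round 2: — fixpoint
  FOLLOW[S]={$,a,c}  FOLLOW[A]={$,a,c}  FOLLOW[B]={$,a,c}  FOLLOW[C]={$,a,c}

FOLLOW(S) = ["$", "a", "c"]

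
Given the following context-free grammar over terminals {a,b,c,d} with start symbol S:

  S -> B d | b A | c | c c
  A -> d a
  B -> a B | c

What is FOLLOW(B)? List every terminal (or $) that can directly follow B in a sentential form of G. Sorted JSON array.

FIRST sets, iterate to fixpoint:
round 1:
  A via A→d a: +{d}
  B via B→a B: +{a}
  B via B→c: +{c}
  S via S→B d: +{a,c}
  S via S→b A: +{b}
  FIRST(S)={a,b,c}  FIRST(A)={d}  FIRST(B)={a,c}
round 2: (stable)
  FIRST(S)={a,b,c}  FIRST(A)={d}  FIRST(B)={a,c}

FOLLOW sets:
seed FOLLOW(S) with $
iter 1:
  S→B d: FOLLOW(B) ⊇ FIRST(d) = {d}; new: +{d}
  S→b A: FOLLOW(A) ⊇ FOLLOW(S) ⊇ {$}; new: +{$}
  FOLLOW(S)={$}  FOLLOW(A)={$}  FOLLOW(B)={d}
iter 2: (stable)
  FOLLOW(S)={$}  FOLLOW(A)={$}  FOLLOW(B)={d}

FOLLOW(B) = ["d"]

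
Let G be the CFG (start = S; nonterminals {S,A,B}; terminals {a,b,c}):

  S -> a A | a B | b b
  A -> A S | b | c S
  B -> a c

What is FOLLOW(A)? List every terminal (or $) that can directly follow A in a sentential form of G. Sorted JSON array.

FIRST sets, iterate to fixpoint:
iter 1:
  A via A→b: +{b}
  A via A→c S: +{c}
  B via B→a c: +{a}
  S via S→a A: +{a}
  S via S→b b: +{b}
  FIRST[S]={a,b}  FIRST[A]={b,c}  FIRST[B]={a}
iter 2: (stable)
  FIRST[S]={a,b}  FIRST[A]={b,c}  FIRST[B]={a}

Compute FOLLOW by fixpoint:
FOLLOW(S) := {$}
round 1:
  A→A S: FOLLOW(A) ⊇ FIRST(S) = {a,b}; new: +{a,b}
  A→A S: FOLLOW(S) ⊇ FOLLOW(A) ⊇ {a,b}; new: +{a,b}
  S→a A: FOLLOW(A) ⊇ FOLLOW(S) ⊇ {$,a,b}; new: +{$}
  S→a B: FOLLOW(B) ⊇ FOLLOW(S) ⊇ {$,a,b}; new: +{$,a,b}
  FOLLOW[S]={$,a,b}  FOLLOW[A]={$,a,b}  FOLLOW[B]={$,a,b}
round 2: — fixpoint
  FOLLOW[S]={$,a,b}  FOLLOW[A]={$,a,b}  FOLLOW[B]={$,a,b}

FOLLOW(A) = ["$", "a", "b"]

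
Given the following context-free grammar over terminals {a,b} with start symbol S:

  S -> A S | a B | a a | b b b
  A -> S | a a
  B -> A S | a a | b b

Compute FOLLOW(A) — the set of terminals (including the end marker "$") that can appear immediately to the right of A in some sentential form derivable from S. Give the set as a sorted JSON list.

Compute FIRST by fixpoint:
iter 1:
  A via A→a a: +{a}
  B via B→A S: +{a}
  B via B→b b: +{b}
  S via S→A S: +{a}
  S via S→b b b: +{b}
  FIRST[S]={a,b}  FIRST[A]={a}  FIRST[B]={a,b}
iter 2:
  A via A→S: +{b}
  FIRST[S]={a,b}  FIRST[A]={a,b}  FIRST[B]={a,b}
iter 3: (stable)
  FIRST[S]={a,b}  FIRST[A]={a,b}  FIRST[B]={a,b}

FOLLOW iteration:
FOLLOW(S) := {$}
pass 1:
  B→A S: FOLLOW(A) ⊇ FIRST(S) = {a,b}; new: +{a,b}
  S→a B: FOLLOW(B) ⊇ FOLLOW(S) ⊇ {$}; new: +{$}
  S: {$}  A: {a,b}  B: {$}
pass 2:
  A→S: FOLLOW(S) ⊇ FOLLOW(A) ⊇ {a,b}; new: +{a,b}
  S→a B: FOLLOW(B) ⊇ FOLLOW(S) ⊇ {$,a,b}; new: +{a,b}
  S: {$,a,b}  A: {a,b}  B: {$,a,b}
pass 3: (no change)
  S: {$,a,b}  A: {a,b}  B: {$,a,b}

FOLLOW(A) = ["a", "b"]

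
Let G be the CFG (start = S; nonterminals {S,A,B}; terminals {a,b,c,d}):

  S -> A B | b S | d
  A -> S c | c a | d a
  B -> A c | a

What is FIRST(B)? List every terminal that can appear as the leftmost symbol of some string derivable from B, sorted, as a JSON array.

FIRST sets, iterate to fixpoint:
pass 1:
  A via A→c a: +{c}
  A via A→d a: +{d}
  B via B→A c: +{c,d}
  B via B→a: +{a}
  S via S→A B: +{c,d}
  S via S→b S: +{b}
  FIRST(S)={b,c,d}  FIRST(A)={c,d}  FIRST(B)={a,c,d}
pass 2:
  A via A→S c: +{b}
  B via B→A c: +{b}
  FIRST(S)={b,c,d}  FIRST(A)={b,c,d}  FIRST(B)={a,b,c,d}
pass 3: (stable)
  FIRST(S)={b,c,d}  FIRST(A)={b,c,d}  FIRST(B)={a,b,c,d}

FIRST(B) = ["a", "b", "c", "d"]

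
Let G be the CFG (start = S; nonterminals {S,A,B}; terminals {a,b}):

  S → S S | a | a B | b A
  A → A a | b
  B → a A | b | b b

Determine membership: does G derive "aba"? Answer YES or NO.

Convert to CNF:
  S -> S S | T0 B | T1 A | a
  A -> A T0 | b
  B -> T0 A | T1 T1 | b
  T0 -> a
  T1 -> b

CYK table (by increasing span):
  T[0,0] 'a' = {S,T0}  orig:{S}
  T[1,1] 'b' = {A,B,T1}  orig:{A,B}
  T[2,2] 'a' = {S,T0}  orig:{S}
  T[0,1] 'ab' = {B,S}
  T[1,2] 'ba' = {A}
  T[0,2] 'aba' = {B,S}

S ∈ T[0,2] ⇒ YES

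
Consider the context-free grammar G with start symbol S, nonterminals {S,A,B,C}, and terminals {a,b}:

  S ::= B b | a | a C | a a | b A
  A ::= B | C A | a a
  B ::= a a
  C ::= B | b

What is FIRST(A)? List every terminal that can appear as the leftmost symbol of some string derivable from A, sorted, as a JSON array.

FIRST sets, iterate to fixpoint:
iter 1:
  A via A→a a: +{a}
  B via B→a a: +{a}
  C via C→B: +{a}
  C via C→b: +{b}
  S via S→B b: +{a}
  S via S→b A: +{b}
  S: {a,b}  A: {a}  B: {a}  C: {a,b}
iter 2:
  A via A→C A: +{b}
  S: {a,b}  A: {a,b}  B: {a}  C: {a,b}
iter 3: (no change)
  S: {a,b}  A: {a,b}  B: {a}  C: {a,b}

FIRST(A) = ["a", "b"]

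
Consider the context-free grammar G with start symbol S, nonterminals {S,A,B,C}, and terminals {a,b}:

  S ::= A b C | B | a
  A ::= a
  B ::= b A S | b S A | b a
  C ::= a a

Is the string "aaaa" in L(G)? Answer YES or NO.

Convert to CNF:
  S -> A X4 | T0 T1 | T0 X5 | T0 X6 | a
  A -> a
  B -> T0 T1 | T0 X2 | T0 X3
  C -> T1 T1
  T0 -> b
  T1 -> a
  X2 -> A S
  X3 -> S A
  X4 -> T0 C
  X5 -> A S
  X6 -> S A

Fill CYK table bottom-up:
  [0..0]={A,S,T1}  "a"  orig:{A,S}
  [1..1]={A,S,T1}  "a"  orig:{A,S}
  [2..2]={A,S,T1}  "a"  orig:{A,S}
  [3..3]={A,S,T1}  "a"  orig:{A,S}
  [0..1]={C,X2,X3,X5,X6}  "aa"  orig:{C}
  [1..2]={C,X2,X3,X5,X6}  "aa"  orig:{C}
  [2..3]={C,X2,X3,X5,X6}  "aa"  orig:{C}
  [0..2]=∅  "aaa"
  [1..3]=∅  "aaa"
  [0..3]=∅  "aaaa"

S ∉ T[0,3] ⇒ NO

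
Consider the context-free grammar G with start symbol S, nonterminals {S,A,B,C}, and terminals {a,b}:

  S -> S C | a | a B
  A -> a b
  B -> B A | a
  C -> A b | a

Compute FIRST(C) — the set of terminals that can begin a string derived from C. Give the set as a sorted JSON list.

FIRST sets, iterate to fixpoint:
[1]
  A via A→a b: +{a}
  B via B→a: +{a}
  C via C→A b: +{a}
  S via S→a: +{a}
  FIRST(S)={a}  FIRST(A)={a}  FIRST(B)={a}  FIRST(C)={a}
[2] (no change)
  FIRST(S)={a}  FIRST(A)={a}  FIRST(B)={a}  FIRST(C)={a}

FIRST(C) = ["a"]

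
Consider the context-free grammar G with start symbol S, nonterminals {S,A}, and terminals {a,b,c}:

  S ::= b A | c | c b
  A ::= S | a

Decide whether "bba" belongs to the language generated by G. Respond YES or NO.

CNF form of G:
  S -> T0 A | T1 T0 | c
  A -> T0 A | T1 T0 | a | c
  T0 -> b
  T1 -> c

Fill CYK table bottom-up:
  T[0,0] 'b' = {T0}  orig:{}
  T[1,1] 'b' = {T0}  orig:{}
  T[2,2] 'a' = {A}
  T[0,1] 'bb' = ∅
  T[1,2] 'ba' = {A,S}
  T[0,2] 'bba' = {A,S}

S ∈ T[0,2] ⇒ YES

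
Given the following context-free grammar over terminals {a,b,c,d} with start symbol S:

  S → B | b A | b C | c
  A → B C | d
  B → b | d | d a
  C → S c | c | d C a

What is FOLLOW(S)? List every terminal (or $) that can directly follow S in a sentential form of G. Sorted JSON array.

FIRST sets, iterate to fixpoint:
iter 1:
  A via A→d: +{d}
  B via B→b: +{b}
  B via B→d: +{d}
  C via C→c: +{c}
  C via C→d C a: +{d}
  S via S→B: +{b,d}
  S via S→c: +{c}
  S: {b,c,d}  A: {d}  B: {b,d}  C: {c,d}
iter 2:
  A via A→B C: +{b}
  C via C→S c: +{b}
  S: {b,c,d}  A: {b,d}  B: {b,d}  C: {b,c,d}
iter 3: (stable)
  S: {b,c,d}  A: {b,d}  B: {b,d}  C: {b,c,d}

Compute FOLLOW by fixpoint:
seed FOLLOW(S) with $
[1]
  A→B C: FOLLOW(B) ⊇ FIRST(C) = {b,c,d}; new: +{b,c,d}
  C→S c: FOLLOW(S) ⊇ FIRST(c) = {c}; new: +{c}
  C→d C a: FOLLOW(C) ⊇ FIRST(a) = {a}; new: +{a}
  S→B: FOLLOW(B) ⊇ FOLLOW(S) ⊇ {$,c}; new: +{$}
  S→b A: FOLLOW(A) ⊇ FOLLOW(S) ⊇ {$,c}; new: +{$,c}
  S→b C: FOLLOW(C) ⊇ FOLLOW(S) ⊇ {$,c}; new: +{$,c}
  S: {$,c}  A: {$,c}  B: {$,b,c,d}  C: {$,a,c}
[2] done
  S: {$,c}  A: {$,c}  B: {$,b,c,d}  C: {$,a,c}

FOLLOW(S) = ["$", "c"]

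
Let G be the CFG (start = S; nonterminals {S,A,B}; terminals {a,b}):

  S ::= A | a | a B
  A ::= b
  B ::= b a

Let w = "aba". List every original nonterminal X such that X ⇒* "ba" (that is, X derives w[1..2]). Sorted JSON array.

CNF form of G:
  S -> T1 B | a | b
  A -> b
  B -> T0 T1
  T0 -> b
  T1 -> a

CYK fill — only the sub-triangle for w[1..2]:
  T[1,1] 'b' = {A,S,T0}  orig:{A,S}
  T[2,2] 'a' = {S,T1}  orig:{S}
  T[1,2] 'ba' = {B}

Original NTs in T[1,2] deriving "ba": ["B"]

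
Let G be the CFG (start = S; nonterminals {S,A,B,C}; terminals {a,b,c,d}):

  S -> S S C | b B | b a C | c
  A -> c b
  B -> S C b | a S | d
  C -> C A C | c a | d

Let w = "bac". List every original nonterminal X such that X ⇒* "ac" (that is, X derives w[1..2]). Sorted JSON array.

CNF form of G:
  S -> S X5 | T1 B | T1 X6 | c
  A -> T0 T1
  B -> S X3 | T2 S | d
  C -> C X4 | T0 T2 | d
  T0 -> c
  T1 -> b
  T2 -> a
  X3 -> C T1
  X4 -> A C
  X5 -> S C
  X6 -> T2 C

CYK table (by increasing span), restricted to cells inside w[1..2]:
  T[1,1] 'a' = {T2}  orig:{}
  T[2,2] 'c' = {S,T0}  orig:{S}
  T[1,2] 'ac' = {B}

Original NTs in T[1,2] deriving "ac": ["B"]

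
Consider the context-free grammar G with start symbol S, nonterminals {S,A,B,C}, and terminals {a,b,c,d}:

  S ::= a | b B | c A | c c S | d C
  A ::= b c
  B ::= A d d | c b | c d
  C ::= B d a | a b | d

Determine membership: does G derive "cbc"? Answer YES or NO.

Convert to CNF:
  S -> T0 B | T1 A | T1 X6 | T2 C | a
  A -> T0 T1
  B -> A X4 | T1 T0 | T1 T2
  C -> B X5 | T3 T0 | d
  T0 -> b
  T1 -> c
  T2 -> d
  T3 -> a
  X4 -> T2 T2
  X5 -> T2 T3
  X6 -> T1 S

CYK table (by increasing span):
  cell(0,0) c: {T1}  orig:{}
  cell(1,1) b: {T0}  orig:{}
  cell(2,2) c: {T1}  orig:{}
  cell(0,1) cb: {B}
  cell(1,2) bc: {A}
  cell(0,2) cbc: {S}

S ∈ T[0,2] ⇒ YES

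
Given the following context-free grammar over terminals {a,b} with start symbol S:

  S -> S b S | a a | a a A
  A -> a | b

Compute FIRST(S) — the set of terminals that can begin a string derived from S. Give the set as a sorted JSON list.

Compute FIRST by fixpoint:
round 1:
  A via A→a: +{a}
  A via A→b: +{b}
  S via S→a a: +{a}
  FIRST[S]={a}  FIRST[A]={a,b}
round 2: done
  FIRST[S]={a}  FIRST[A]={a,b}

FIRST(S) = ["a"]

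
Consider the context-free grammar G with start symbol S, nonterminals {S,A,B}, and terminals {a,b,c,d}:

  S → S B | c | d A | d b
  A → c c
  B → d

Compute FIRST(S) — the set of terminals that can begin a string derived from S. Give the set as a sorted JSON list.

FIRST sets, iterate to fixpoint:
pass 1:
  A via A→c c: +{c}
  B via B→d: +{d}
  S via S→c: +{c}
  S via S→d A: +{d}
  FIRST(S)={c,d}  FIRST(A)={c}  FIRST(B)={d}
pass 2: (no change)
  FIRST(S)={c,d}  FIRST(A)={c}  FIRST(B)={d}

FIRST(S) = ["c", "d"]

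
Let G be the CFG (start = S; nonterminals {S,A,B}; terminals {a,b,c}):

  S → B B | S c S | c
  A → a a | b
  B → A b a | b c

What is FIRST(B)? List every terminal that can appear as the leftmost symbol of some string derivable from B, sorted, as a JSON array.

FIRST sets, iterate to fixpoint:
round 1:
  A via A→a a: +{a}
  A via A→b: +{b}
  B via B→A b a: +{a,b}
  S via S→B B: +{a,b}
  S via S→c: +{c}
  FIRST(S)={a,b,c}  FIRST(A)={a,b}  FIRST(B)={a,b}
round 2: done
  FIRST(S)={a,b,c}  FIRST(A)={a,b}  FIRST(B)={a,b}

FIRST(B) = ["a", "b"]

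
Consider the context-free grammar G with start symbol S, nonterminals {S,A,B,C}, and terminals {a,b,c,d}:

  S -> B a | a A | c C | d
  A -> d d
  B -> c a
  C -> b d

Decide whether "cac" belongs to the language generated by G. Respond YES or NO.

CNF form of G:
  S -> B T2 | T1 C | T2 A | d
  A -> T0 T0
  B -> T1 T2
  C -> T3 T0
  T0 -> d
  T1 -> c
  T2 -> a
  T3 -> b

CYK table (by increasing span):
  T[0,0] 'c' = {T1}  orig:{}
  T[1,1] 'a' = {T2}  orig:{}
  T[2,2] 'c' = {T1}  orig:{}
  T[0,1] 'ca' = {B}
  T[1,2] 'ac' = ∅
  T[0,2] 'cac' = ∅

S ∉ T[0,2] ⇒ NO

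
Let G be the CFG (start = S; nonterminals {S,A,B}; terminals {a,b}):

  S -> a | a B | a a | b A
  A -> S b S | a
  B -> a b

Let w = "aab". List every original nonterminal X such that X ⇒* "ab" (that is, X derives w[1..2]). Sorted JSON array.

Convert to CNF:
  S -> T0 A | T1 B | T1 T1 | a
  A -> S X2 | a
  B -> T1 T0
  T0 -> b
  T1 -> a
  X2 -> T0 S

Fill CYK table bottom-up (cells [i..j] with 1 ≤ i ≤ j ≤ 2 only):
  [1..1]={A,S,T1}  "a"  orig:{A,S}
  [2..2]={T0}  "b"  orig:{}
  [1..2]={B}  "ab"

Original NTs in T[1,2] deriving "ab": ["B"]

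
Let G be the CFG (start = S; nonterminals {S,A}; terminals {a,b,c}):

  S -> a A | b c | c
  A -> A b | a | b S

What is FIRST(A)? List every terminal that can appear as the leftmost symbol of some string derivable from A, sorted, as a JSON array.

FIRST iteration:
pass 1:
  A via A→a: +{a}
  A via A→b S: +{b}
  S via S→a A: +{a}
  S via S→b c: +{b}
  S via S→c: +{c}
  FIRST[S]={a,b,c}  FIRST[A]={a,b}
pass 2: (no change)
  FIRST[S]={a,b,c}  FIRST[A]={a,b}

FIRST(A) = ["a", "b"]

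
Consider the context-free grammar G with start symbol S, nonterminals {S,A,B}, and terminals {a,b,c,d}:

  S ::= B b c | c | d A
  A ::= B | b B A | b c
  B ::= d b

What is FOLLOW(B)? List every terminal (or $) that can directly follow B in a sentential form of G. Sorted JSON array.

FIRST iteration:
iter 1:
  A via A→b B A: +{b}
  B via B→d b: +{d}
  S via S→B b c: +{d}
  S via S→c: +{c}
  FIRST(S)={c,d}  FIRST(A)={b}  FIRST(B)={d}
iter 2:
  A via A→B: +{d}
  FIRST(S)={c,d}  FIRST(A)={b,d}  FIRST(B)={d}
iter 3: — fixpoint
  FIRST(S)={c,d}  FIRST(A)={b,d}  FIRST(B)={d}

Compute FOLLOW by fixpoint:
seed FOLLOW(S) with $
[1]
  A→b B A: FOLLOW(B) ⊇ FIRST(A) = {b,d}; new: +{b,d}
  S→d A: FOLLOW(A) ⊇ FOLLOW(S) ⊇ {$}; new: +{$}
  S: {$}  A: {$}  B: {b,d}
[2]
  A→B: FOLLOW(B) ⊇ FOLLOW(A) ⊇ {$}; new: +{$}
  S: {$}  A: {$}  B: {$,b,d}
[3] done
  S: {$}  A: {$}  B: {$,b,d}

FOLLOW(B) = ["$", "b", "d"]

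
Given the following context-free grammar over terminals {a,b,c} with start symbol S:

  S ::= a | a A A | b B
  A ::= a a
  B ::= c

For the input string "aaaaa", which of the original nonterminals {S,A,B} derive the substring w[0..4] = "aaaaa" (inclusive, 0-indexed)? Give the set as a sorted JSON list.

CNF form of G:
  S -> T0 X2 | T1 B | a
  A -> T0 T0
  B -> c
  T0 -> a
  T1 -> b
  X2 -> A A

CYK fill (cells [i..j] with 0 ≤ i ≤ j ≤ 4 only):
  T[0,0] 'a' = {S,T0}  orig:{S}
  T[1,1] 'a' = {S,T0}  orig:{S}
  T[2,2] 'a' = {S,T0}  orig:{S}
  T[3,3] 'a' = {S,T0}  orig:{S}
  T[4,4] 'a' = {S,T0}  orig:{S}
  T[0,1] 'aa' = {A}
  T[1,2] 'aa' = {A}
  T[2,3] 'aa' = {A}
  T[3,4] 'aa' = {A}
  T[0,2] 'aaa' = ∅
  T[1,3] 'aaa' = ∅
  T[2,4] 'aaa' = ∅
  T[0,3] 'aaaa' = {X2}  orig:{}
  T[1,4] 'aaaa' = {X2}  orig:{}
  T[0,4] 'aaaaa' = {S}

Original NTs in T[0,4] deriving "aaaaa": ["S"]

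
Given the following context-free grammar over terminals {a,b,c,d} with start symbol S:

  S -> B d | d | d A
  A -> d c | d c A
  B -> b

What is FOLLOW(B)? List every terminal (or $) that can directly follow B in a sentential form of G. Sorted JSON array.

FIRST sets, iterate to fixpoint:
iter 1:
  A via A→d c: +{d}
  B via B→b: +{b}
  S via S→B d: +{b}
  S via S→d: +{d}
  FIRST[S]={b,d}  FIRST[A]={d}  FIRST[B]={b}
iter 2: — fixpoint
  FIRST[S]={b,d}  FIRST[A]={d}  FIRST[B]={b}

FOLLOW sets:
seed FOLLOW(S) with $
round 1:
  S→B d: FOLLOW(B) ⊇ FIRST(d) = {d}; new: +{d}
  S→d A: FOLLOW(A) ⊇ FOLLOW(S) ⊇ {$}; new: +{$}
  FOLLOW[S]={$}  FOLLOW[A]={$}  FOLLOW[B]={d}
round 2: (no change)
  FOLLOW[S]={$}  FOLLOW[A]={$}  FOLLOW[B]={d}

FOLLOW(B) = ["d"]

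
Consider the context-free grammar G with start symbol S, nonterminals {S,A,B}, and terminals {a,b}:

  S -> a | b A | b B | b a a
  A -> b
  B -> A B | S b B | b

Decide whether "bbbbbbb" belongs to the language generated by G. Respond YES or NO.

Convert to CNF:
  S -> T0 A | T0 B | T0 X3 | a
  A -> b
  B -> A B | S X2 | b
  T0 -> b
  T1 -> a
  X2 -> T0 B
  X3 -> T1 T1

Fill CYK table bottom-up:
  cell(0,0) b: {A,B,T0}  orig:{A,B}
  cell(1,1) b: {A,B,T0}  orig:{A,B}
  cell(2,2) b: {A,B,T0}  orig:{A,B}
  cell(3,3) b: {A,B,T0}  orig:{A,B}
  cell(4,4) b: {A,B,T0}  orig:{A,B}
  cell(5,5) b: {A,B,T0}  orig:{A,B}
  cell(6,6) b: {A,B,T0}  orig:{A,B}
  cell(0,1) bb: {B,S,X2}  orig:{B,S}
  cell(1,2) bb: {B,S,X2}  orig:{B,S}
  cell(2,3) bb: {B,S,X2}  orig:{B,S}
  cell(3,4) bb: {B,S,X2}  orig:{B,S}
  cell(4,5) bb: {B,S,X2}  orig:{B,S}
  cell(5,6) bb: {B,S,X2}  orig:{B,S}
  cell(0,2) bbb: {B,S,X2}  orig:{B,S}
  cell(1,3) bbb: {B,S,X2}  orig:{B,S}
  cell(2,4) bbb: {B,S,X2}  orig:{B,S}
  cell(3,5) bbb: {B,S,X2}  orig:{B,S}
  cell(4,6) bbb: {B,S,X2}  orig:{B,S}
  cell(0,3) bbbb: {B,S,X2}  orig:{B,S}
  cell(1,4) bbbb: {B,S,X2}  orig:{B,S}
  cell(2,5) bbbb: {B,S,X2}  orig:{B,S}
  cell(3,6) bbbb: {B,S,X2}  orig:{B,S}
  cell(0,4) bbbbb: {B,S,X2}  orig:{B,S}
  cell(1,5) bbbbb: {B,S,X2}  orig:{B,S}
  cell(2,6) bbbbb: {B,S,X2}  orig:{B,S}
  cell(0,5) bbbbbb: {B,S,X2}  orig:{B,S}
  cell(1,6) bbbbbb: {B,S,X2}  orig:{B,S}
  cell(0,6) bbbbbbb: {B,S,X2}  orig:{B,S}

S ∈ T[0,6] ⇒ YES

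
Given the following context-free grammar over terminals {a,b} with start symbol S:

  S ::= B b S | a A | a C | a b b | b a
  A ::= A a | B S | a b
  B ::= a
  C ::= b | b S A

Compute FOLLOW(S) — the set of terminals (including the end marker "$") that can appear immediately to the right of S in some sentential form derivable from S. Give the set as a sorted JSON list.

FIRST sets, iterate to fixpoint:
iter 1:
  A via A→a b: +{a}
  B via B→a: +{a}
  C via C→b: +{b}
  S via S→B b S: +{a}
  S via S→b a: +{b}
  FIRST(S)={a,b}  FIRST(A)={a}  FIRST(B)={a}  FIRST(C)={b}
iter 2: (no change)
  FIRST(S)={a,b}  FIRST(A)={a}  FIRST(B)={a}  FIRST(C)={b}

FOLLOW iteration:
initialize: $ ∈ FOLLOW(S)
iter 1:
  A→A a: FOLLOW(A) ⊇ FIRST(a) = {a}; new: +{a}
  A→B S: FOLLOW(B) ⊇ FIRST(S) = {a,b}; new: +{a,b}
  A→B S: FOLLOW(S) ⊇ FOLLOW(A) ⊇ {a}; new: +{a}
  S→a A: FOLLOW(A) ⊇ FOLLOW(S) ⊇ {$,a}; new: +{$}
  S→a C: FOLLOW(C) ⊇ FOLLOW(S) ⊇ {$,a}; new: +{$,a}
  FOLLOW(S)={$,a}  FOLLOW(A)={$,a}  FOLLOW(B)={a,b}  FOLLOW(C)={$,a}
iter 2: (no change)
  FOLLOW(S)={$,a}  FOLLOW(A)={$,a}  FOLLOW(B)={a,b}  FOLLOW(C)={$,a}

FOLLOW(S) = ["$", "a"]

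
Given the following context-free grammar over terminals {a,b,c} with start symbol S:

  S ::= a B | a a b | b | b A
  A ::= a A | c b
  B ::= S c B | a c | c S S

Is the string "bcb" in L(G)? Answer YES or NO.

Convert to CNF:
  S -> T0 B | T0 X5 | T2 A | b
  A -> T0 A | T1 T2
  B -> S X3 | T0 T1 | T1 X4
  T0 -> a
  T1 -> c
  T2 -> b
  X3 -> T1 B
  X4 -> S S
  X5 -> T0 T2

CYK table (by increasing span):
  cell(0,0) b: {S,T2}  orig:{S}
  cell(1,1) c: {T1}  orig:{}
  cell(2,2) b: {S,T2}  orig:{S}
  cell(0,1) bc: ∅
  cell(1,2) cb: {A}
  cell(0,2) bcb: {S}

S ∈ T[0,2] ⇒ YES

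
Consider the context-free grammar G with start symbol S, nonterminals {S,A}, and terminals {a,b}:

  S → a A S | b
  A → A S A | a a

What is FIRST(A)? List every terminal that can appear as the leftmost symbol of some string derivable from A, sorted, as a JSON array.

FIRST iteration:
iter 1:
  A via A→a a: +{a}
  S via S→a A S: +{a}
  S via S→b: +{b}
  FIRST[S]={a,b}  FIRST[A]={a}
iter 2: done
  FIRST[S]={a,b}  FIRST[A]={a}

FIRST(A) = ["a"]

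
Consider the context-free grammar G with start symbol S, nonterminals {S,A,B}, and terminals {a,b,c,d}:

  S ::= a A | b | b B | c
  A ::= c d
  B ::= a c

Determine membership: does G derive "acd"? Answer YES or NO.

Convert to CNF:
  S -> T2 A | T3 B | b | c
  A -> T0 T1
  B -> T2 T0
  T0 -> c
  T1 -> d
  T2 -> a
  T3 -> b

Fill CYK table bottom-up:
  T[0,0] 'a' = {T2}  orig:{}
  T[1,1] 'c' = {S,T0}  orig:{S}
  T[2,2] 'd' = {T1}  orig:{}
  T[0,1] 'ac' = {B}
  T[1,2] 'cd' = {A}
  T[0,2] 'acd' = {S}

S ∈ T[0,2] ⇒ YES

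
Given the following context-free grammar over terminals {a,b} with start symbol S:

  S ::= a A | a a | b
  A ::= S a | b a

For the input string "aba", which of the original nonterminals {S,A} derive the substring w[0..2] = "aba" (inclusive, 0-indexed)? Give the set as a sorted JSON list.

CNF form of G:
  S -> T0 A | T0 T0 | b
  A -> S T0 | T1 T0
  T0 -> a
  T1 -> b

CYK table (by increasing span) — only the sub-triangle for w[0..2]:
  [0..0]={T0}  "a"  orig:{}
  [1..1]={S,T1}  "b"  orig:{S}
  [2..2]={T0}  "a"  orig:{}
  [0..1]=∅  "ab"
  [1..2]={A}  "ba"
  [0..2]={S}  "aba"

Original NTs in T[0,2] deriving "aba": ["S"]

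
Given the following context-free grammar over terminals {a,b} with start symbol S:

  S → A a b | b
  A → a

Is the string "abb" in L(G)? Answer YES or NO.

Convert to CNF:
  S -> A X2 | b
  A -> a
  T0 -> a
  T1 -> b
  X2 -> T0 T1

Fill CYK table bottom-up:
  T[0,0] 'a' = {A,T0}  orig:{A}
  T[1,1] 'b' = {S,T1}  orig:{S}
  T[2,2] 'b' = {S,T1}  orig:{S}
  T[0,1] 'ab' = {X2}  orig:{}
  T[1,2] 'bb' = ∅
  T[0,2] 'abb' = ∅

S ∉ T[0,2] ⇒ NO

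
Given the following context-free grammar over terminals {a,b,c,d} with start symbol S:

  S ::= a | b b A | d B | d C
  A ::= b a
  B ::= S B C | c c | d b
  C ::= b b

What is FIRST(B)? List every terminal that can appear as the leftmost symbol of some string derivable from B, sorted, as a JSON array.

FIRST sets, iterate to fixpoint:
pass 1:
  A via A→b a: +{b}
  B via B→c c: +{c}
  B via B→d b: +{d}
  C via C→b b: +{b}
  S via S→a: +{a}
  S via S→b b A: +{b}
  S via S→d B: +{d}
  S: {a,b,d}  A: {b}  B: {c,d}  C: {b}
pass 2:
  B via B→S B C: +{a,b}
  S: {a,b,d}  A: {b}  B: {a,b,c,d}  C: {b}
pass 3: — fixpoint
  S: {a,b,d}  A: {b}  B: {a,b,c,d}  C: {b}

FIRST(B) = ["a", "b", "c", "d"]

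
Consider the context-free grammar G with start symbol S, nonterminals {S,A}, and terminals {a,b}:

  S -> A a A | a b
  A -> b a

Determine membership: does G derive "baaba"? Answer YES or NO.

CNF form of G:
  S -> A X2 | T1 T0
  A -> T0 T1
  T0 -> b
  T1 -> a
  X2 -> T1 A

Fill CYK table bottom-up:
  [0..0]={T0}  "b"  orig:{}
  [1..1]={T1}  "a"  orig:{}
  [2..2]={T1}  "a"  orig:{}
  [3..3]={T0}  "b"  orig:{}
  [4..4]={T1}  "a"  orig:{}
  [0..1]={A}  "ba"
  [1..2]=∅  "aa"
  [2..3]={S}  "ab"
  [3..4]={A}  "ba"
  [0..2]=∅  "baa"
  [1..3]=∅  "aab"
  [2..4]={X2}  "aba"  orig:{}
  [0..3]=∅  "baab"
  [1..4]=∅  "aaba"
  [0..4]={S}  "baaba"

S ∈ T[0,4] ⇒ YES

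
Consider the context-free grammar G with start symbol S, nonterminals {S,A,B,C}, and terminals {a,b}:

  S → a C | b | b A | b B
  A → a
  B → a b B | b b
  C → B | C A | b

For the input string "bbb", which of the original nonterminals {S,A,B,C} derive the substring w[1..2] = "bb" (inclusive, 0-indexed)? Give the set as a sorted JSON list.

Convert to CNF:
  S -> T0 C | T1 A | T1 B | b
  A -> a
  B -> T0 X2 | T1 T1
  C -> C A | T0 X3 | T1 T1 | b
  T0 -> a
  T1 -> b
  X2 -> T1 B
  X3 -> T1 B

CYK table (by increasing span) — only the sub-triangle for w[1..2]:
  cell(1,1) b: {C,S,T1}  orig:{C,S}
  cell(2,2) b: {C,S,T1}  orig:{C,S}
  cell(1,2) bb: {B,C}

Original NTs in T[1,2] deriving "bb": ["B", "C"]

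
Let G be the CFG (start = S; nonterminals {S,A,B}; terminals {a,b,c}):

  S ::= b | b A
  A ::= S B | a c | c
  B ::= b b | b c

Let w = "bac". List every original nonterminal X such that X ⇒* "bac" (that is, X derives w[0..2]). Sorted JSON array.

Convert to CNF:
  S -> T2 A | b
  A -> S B | T0 T1 | c
  B -> T2 T1 | T2 T2
  T0 -> a
  T1 -> c
  T2 -> b

CYK table (by increasing span) — only the sub-triangle for w[0..2]:
  [0..0]={S,T2}  "b"  orig:{S}
  [1..1]={T0}  "a"  orig:{}
  [2..2]={A,T1}  "c"  orig:{A}
  [0..1]=∅  "ba"
  [1..2]={A}  "ac"
  [0..2]={S}  "bac"

Original NTs in T[0,2] deriving "bac": ["S"]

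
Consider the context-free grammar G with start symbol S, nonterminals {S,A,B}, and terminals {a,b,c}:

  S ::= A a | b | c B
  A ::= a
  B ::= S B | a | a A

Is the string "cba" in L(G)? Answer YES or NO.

CNF form of G:
  S -> A T0 | T1 B | b
  A -> a
  B -> S B | T0 A | a
  T0 -> a
  T1 -> c

CYK table (by increasing span):
  T[0,0] 'c' = {T1}  orig:{}
  T[1,1] 'b' = {S}
  T[2,2] 'a' = {A,B,T0}  orig:{A,B}
  T[0,1] 'cb' = ∅
  T[1,2] 'ba' = {B}
  T[0,2] 'cba' = {S}

S ∈ T[0,2] ⇒ YES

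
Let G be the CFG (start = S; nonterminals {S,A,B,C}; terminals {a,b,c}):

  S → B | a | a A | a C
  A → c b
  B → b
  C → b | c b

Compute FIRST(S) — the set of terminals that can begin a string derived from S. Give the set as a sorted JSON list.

FIRST iteration:
pass 1:
  A via A→c b: +{c}
  B via B→b: +{b}
  C via C→b: +{b}
  C via C→c b: +{c}
  S via S→B: +{b}
  S via S→a: +{a}
  FIRST(S)={a,b}  FIRST(A)={c}  FIRST(B)={b}  FIRST(C)={b,c}
pass 2: done
  FIRST(S)={a,b}  FIRST(A)={c}  FIRST(B)={b}  FIRST(C)={b,c}

FIRST(S) = ["a", "b"]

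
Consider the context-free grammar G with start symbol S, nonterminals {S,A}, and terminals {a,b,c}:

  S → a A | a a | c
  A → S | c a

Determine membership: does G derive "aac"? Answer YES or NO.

Convert to CNF:
  S -> T0 A | T0 T0 | c
  A -> T0 A | T0 T0 | T1 T0 | c
  T0 -> a
  T1 -> c

CYK fill:
  [0..0]={T0}  "a"  orig:{}
  [1..1]={T0}  "a"  orig:{}
  [2..2]={A,S,T1}  "c"  orig:{A,S}
  [0..1]={A,S}  "aa"
  [1..2]={A,S}  "ac"
  [0..2]={A,S}  "aac"

S ∈ T[0,2] ⇒ YES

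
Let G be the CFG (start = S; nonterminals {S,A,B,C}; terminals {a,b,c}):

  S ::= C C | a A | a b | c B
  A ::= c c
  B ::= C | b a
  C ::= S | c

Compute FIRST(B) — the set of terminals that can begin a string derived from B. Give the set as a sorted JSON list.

Compute FIRST by fixpoint:
[1]
  A via A→c c: +{c}
  B via B→b a: +{b}
  C via C→c: +{c}
  S via S→C C: +{c}
  S via S→a A: +{a}
  FIRST[S]={a,c}  FIRST[A]={c}  FIRST[B]={b}  FIRST[C]={c}
[2]
  B via B→C: +{c}
  C via C→S: +{a}
  FIRST[S]={a,c}  FIRST[A]={c}  FIRST[B]={b,c}  FIRST[C]={a,c}
[3]
  B via B→C: +{a}
  FIRST[S]={a,c}  FIRST[A]={c}  FIRST[B]={a,b,c}  FIRST[C]={a,c}
[4] done
  FIRST[S]={a,c}  FIRST[A]={c}  FIRST[B]={a,b,c}  FIRST[C]={a,c}

FIRST(B) = ["a", "b", "c"]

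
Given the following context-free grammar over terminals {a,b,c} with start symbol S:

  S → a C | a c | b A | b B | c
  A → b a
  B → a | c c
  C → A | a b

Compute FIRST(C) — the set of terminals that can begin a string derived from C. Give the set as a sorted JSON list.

FIRST sets, iterate to fixpoint:
round 1:
  A via A→b a: +{b}
  B via B→a: +{a}
  B via B→c c: +{c}
  C via C→A: +{b}
  C via C→a b: +{a}
  S via S→a C: +{a}
  S via S→b A: +{b}
  S via S→c: +{c}
  FIRST[S]={a,b,c}  FIRST[A]={b}  FIRST[B]={a,c}  FIRST[C]={a,b}
round 2: done
  FIRST[S]={a,b,c}  FIRST[A]={b}  FIRST[B]={a,c}  FIRST[C]={a,b}

FIRST(C) = ["a", "b"]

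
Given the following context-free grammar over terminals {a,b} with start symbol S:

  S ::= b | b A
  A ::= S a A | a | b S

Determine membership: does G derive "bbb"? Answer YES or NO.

CNF form of G:
  S -> T1 A | b
  A -> S X2 | T1 S | a
  T0 -> a
  T1 -> b
  X2 -> T0 A

Fill CYK table bottom-up:
  T[0,0] 'b' = {S,T1}  orig:{S}
  T[1,1] 'b' = {S,T1}  orig:{S}
  T[2,2] 'b' = {S,T1}  orig:{S}
  T[0,1] 'bb' = {A}
  T[1,2] 'bb' = {A}
  T[0,2] 'bbb' = {S}

S ∈ T[0,2] ⇒ YES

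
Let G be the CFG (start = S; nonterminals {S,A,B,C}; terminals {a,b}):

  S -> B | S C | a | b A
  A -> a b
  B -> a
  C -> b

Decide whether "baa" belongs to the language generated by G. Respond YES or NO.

CNF form of G:
  S -> S C | T1 A | a
  A -> T0 T1
  B -> a
  C -> b
  T0 -> a
  T1 -> b

CYK table (by increasing span):
  [0..0]={C,T1}  "b"  orig:{C}
  [1..1]={B,S,T0}  "a"  orig:{B,S}
  [2..2]={B,S,T0}  "a"  orig:{B,S}
  [0..1]=∅  "ba"
  [1..2]=∅  "aa"
  [0..2]=∅  "baa"

S ∉ T[0,2] ⇒ NO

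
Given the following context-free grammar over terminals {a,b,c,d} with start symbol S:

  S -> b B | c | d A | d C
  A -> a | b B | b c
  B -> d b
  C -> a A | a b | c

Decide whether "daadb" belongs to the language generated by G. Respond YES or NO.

CNF form of G:
  S -> T0 B | T2 A | T2 C | c
  A -> T0 B | T0 T1 | a
  B -> T2 T0
  C -> T3 A | T3 T0 | c
  T0 -> b
  T1 -> c
  T2 -> d
  T3 -> a

CYK table (by increasing span):
  T[0,0] 'd' = {T2}  orig:{}
  T[1,1] 'a' = {A,T3}  orig:{A}
  T[2,2] 'a' = {A,T3}  orig:{A}
  T[3,3] 'd' = {T2}  orig:{}
  T[4,4] 'b' = {T0}  orig:{}
  T[0,1] 'da' = {S}
  T[1,2] 'aa' = {C}
  T[2,3] 'ad' = ∅
  T[3,4] 'db' = {B}
  T[0,2] 'daa' = {S}
  T[1,3] 'aad' = ∅
  T[2,4] 'adb' = ∅
  T[0,3] 'daad' = ∅
  T[1,4] 'aadb' = ∅
  T[0,4] 'daadb' = ∅

S ∉ T[0,4] ⇒ NO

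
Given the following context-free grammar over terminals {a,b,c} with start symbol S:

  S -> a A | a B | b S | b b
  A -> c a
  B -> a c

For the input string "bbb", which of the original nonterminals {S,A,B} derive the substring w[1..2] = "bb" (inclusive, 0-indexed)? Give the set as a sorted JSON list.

Convert to CNF:
  S -> T1 A | T1 B | T2 S | T2 T2
  A -> T0 T1
  B -> T1 T0
  T0 -> c
  T1 -> a
  T2 -> b

Fill CYK table bottom-up, restricted to cells inside w[1..2]:
  cell(1,1) b: {T2}  orig:{}
  cell(2,2) b: {T2}  orig:{}
  cell(1,2) bb: {S}

Original NTs in T[1,2] deriving "bb": ["S"]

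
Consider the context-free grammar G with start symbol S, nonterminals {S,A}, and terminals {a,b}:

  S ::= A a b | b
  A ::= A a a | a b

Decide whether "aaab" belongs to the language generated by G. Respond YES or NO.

Convert to CNF:
  S -> A X3 | b
  A -> A X2 | T0 T1
  T0 -> a
  T1 -> b
  X2 -> T0 T0
  X3 -> T0 T1

Fill CYK table bottom-up:
  cell(0,0) a: {T0}  orig:{}
  cell(1,1) a: {T0}  orig:{}
  cell(2,2) a: {T0}  orig:{}
  cell(3,3) b: {S,T1}  orig:{S}
  cell(0,1) aa: {X2}  orig:{}
  cell(1,2) aa: {X2}  orig:{}
  cell(2,3) ab: {A,X3}  orig:{A}
  cell(0,2) aaa: ∅
  cell(1,3) aab: ∅
  cell(0,3) aaab: ∅

S ∉ T[0,3] ⇒ NO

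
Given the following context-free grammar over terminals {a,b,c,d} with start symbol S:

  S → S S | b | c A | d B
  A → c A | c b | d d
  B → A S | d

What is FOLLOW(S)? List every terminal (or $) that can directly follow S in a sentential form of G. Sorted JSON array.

Compute FIRST by fixpoint:
round 1:
  A via A→c A: +{c}
  A via A→d d: +{d}
  B via B→A S: +{c,d}
  S via S→b: +{b}
  S via S→c A: +{c}
  S via S→d B: +{d}
  S: {b,c,d}  A: {c,d}  B: {c,d}
round 2: (no change)
  S: {b,c,d}  A: {c,d}  B: {c,d}

FOLLOW iteration:
FOLLOW(S) := {$}
round 1:
  B→A S: FOLLOW(A) ⊇ FIRST(S) = {b,c,d}; new: +{b,c,d}
  S→S S: FOLLOW(S) ⊇ FIRST(S) = {b,c,d}; new: +{b,c,d}
  S→c A: FOLLOW(A) ⊇ FOLLOW(S) ⊇ {$,b,c,d}; new: +{$}
  S→d B: FOLLOW(B) ⊇ FOLLOW(S) ⊇ {$,b,c,d}; new: +{$,b,c,d}
  FOLLOW(S)={$,b,c,d}  FOLLOW(A)={$,b,c,d}  FOLLOW(B)={$,b,c,d}
round 2: done
  FOLLOW(S)={$,b,c,d}  FOLLOW(A)={$,b,c,d}  FOLLOW(B)={$,b,c,d}

FOLLOW(S) = ["$", "b", "c", "d"]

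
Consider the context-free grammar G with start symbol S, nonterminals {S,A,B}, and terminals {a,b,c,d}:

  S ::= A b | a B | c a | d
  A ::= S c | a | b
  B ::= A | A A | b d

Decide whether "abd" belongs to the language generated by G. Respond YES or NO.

CNF form of G:
  S -> A T1 | T0 T3 | T3 B | d
  A -> S T0 | a | b
  B -> A A | S T0 | T1 T2 | a | b
  T0 -> c
  T1 -> b
  T2 -> d
  T3 -> a

Fill CYK table bottom-up:
  [0..0]={A,B,T3}  "a"  orig:{A,B}
  [1..1]={A,B,T1}  "b"  orig:{A,B}
  [2..2]={S,T2}  "d"  orig:{S}
  [0..1]={B,S}  "ab"
  [1..2]={B}  "bd"
  [0..2]={S}  "abd"

S ∈ T[0,2] ⇒ YES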